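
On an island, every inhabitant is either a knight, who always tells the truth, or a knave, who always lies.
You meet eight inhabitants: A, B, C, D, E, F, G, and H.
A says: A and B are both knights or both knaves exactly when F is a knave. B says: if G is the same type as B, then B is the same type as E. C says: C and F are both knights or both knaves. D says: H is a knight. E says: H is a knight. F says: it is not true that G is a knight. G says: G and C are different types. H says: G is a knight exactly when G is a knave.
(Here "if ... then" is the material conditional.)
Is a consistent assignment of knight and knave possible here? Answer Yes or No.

No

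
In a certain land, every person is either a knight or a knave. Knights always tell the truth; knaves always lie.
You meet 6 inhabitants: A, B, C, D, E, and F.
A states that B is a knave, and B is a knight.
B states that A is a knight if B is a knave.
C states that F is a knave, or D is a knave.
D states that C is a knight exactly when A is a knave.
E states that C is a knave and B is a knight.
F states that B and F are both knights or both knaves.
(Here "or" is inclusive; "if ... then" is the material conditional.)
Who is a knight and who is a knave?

A is a knave, B is a knight, C is a knight, D is a knight, E is a knave, and F is a knave.

A is a knave; "B is a knave, and B is a knight" is false, as required.
B is a knight, so "A is a knight if B is a knave" must be True — and it is.
C is a knight; "F is a knave, or D is a knave" is True, as required.
As a knight, D's statement "C is a knight exactly when A is a knave" should be True; it is.
E is a knave, so "C is a knave and B is a knight" must be false — and it is.
F is a knave, so "B and F are both knights or both knaves" must be false — and it is.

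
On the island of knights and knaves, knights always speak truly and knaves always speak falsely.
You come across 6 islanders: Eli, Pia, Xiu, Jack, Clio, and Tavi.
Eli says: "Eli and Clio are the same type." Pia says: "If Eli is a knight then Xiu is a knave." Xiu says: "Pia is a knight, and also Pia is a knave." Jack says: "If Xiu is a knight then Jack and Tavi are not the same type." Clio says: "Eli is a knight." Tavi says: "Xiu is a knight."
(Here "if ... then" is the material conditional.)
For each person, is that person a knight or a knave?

Eli is a knight, Pia is a knight, Xiu is a knave, Jack is a knight, Clio is a knight, and Tavi is a knave.

As a knight, Eli's statement "Eli and Clio are the same type" should be true; it is.
Pia (knight): "if Eli is a knight then Xiu is a knave" — true. ✓
Xiu is a knave, and the claim "Pia is a knight, and also Pia is a knave" is indeed false.
Jack is a knight, so "if Xiu is a knight then Jack and Tavi are not the same type" must be true — and it is.
Clio is a knight, so "Eli is a knight" must be true — and it is.
Tavi is a knave, and the claim "Xiu is a knight" is indeed false.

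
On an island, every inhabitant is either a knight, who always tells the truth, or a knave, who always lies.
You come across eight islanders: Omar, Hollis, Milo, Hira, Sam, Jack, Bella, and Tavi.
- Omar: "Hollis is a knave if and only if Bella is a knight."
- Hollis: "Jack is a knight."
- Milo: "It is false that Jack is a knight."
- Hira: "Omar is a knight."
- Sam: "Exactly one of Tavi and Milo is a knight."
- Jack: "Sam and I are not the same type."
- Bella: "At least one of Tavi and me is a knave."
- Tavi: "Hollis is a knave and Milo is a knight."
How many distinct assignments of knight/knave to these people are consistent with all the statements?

Consistent assignments:
  Omar=knave, Hollis=knight, Milo=knave, Hira=knave, Sam=knave, Jack=knight, Bella=knight, Tavi=knave

1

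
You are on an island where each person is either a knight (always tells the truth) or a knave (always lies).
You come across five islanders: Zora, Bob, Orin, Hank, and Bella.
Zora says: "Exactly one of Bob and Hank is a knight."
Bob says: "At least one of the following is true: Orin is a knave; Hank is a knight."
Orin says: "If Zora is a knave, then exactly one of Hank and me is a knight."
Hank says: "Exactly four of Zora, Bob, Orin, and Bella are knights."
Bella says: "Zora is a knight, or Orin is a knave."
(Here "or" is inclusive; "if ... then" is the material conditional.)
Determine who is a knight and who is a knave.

Suppose Zora is a knight. Then Zora's statement "exactly one of Bob and Hank is a knight" would have to be true. Checking the 16 ways to assign the others, none is consistent with every speaker.
(For instance, with Bob=knave, Orin=knight, Hank=knave, Bella=knave, Zora's claim "exactly one of Bob and Hank is a knight" comes out false where it would need to be true.)
So Zora must be a knave, making "exactly one of Bob and Hank is a knight" false. Taking Zora=knave, Bob=knave, Orin=knight, Hank=knave, Bella=knave, each remaining statement checks out:
  Bob (knave): "at least one of the following is true: Orin is a knave; Hank is a knight" — false. ✓
  Orin (knight): "if Zora is a knave, then exactly one of Hank and me is a knight" — true. ✓
  Hank (knave): "exactly four of Zora, Bob, Orin, and Bella are knights" — false. ✓
  Bella (knave): "Zora is a knight, or Orin is a knave" — false. ✓
This is the unique consistent assignment.

Zora is a knave, Bob is a knave, Orin is a knight, Hank is a knave, and Bella is a knave.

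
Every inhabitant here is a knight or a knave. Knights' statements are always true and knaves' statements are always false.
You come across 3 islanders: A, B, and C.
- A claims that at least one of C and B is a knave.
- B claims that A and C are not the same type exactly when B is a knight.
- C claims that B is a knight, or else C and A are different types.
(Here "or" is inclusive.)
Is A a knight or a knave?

A is a knave.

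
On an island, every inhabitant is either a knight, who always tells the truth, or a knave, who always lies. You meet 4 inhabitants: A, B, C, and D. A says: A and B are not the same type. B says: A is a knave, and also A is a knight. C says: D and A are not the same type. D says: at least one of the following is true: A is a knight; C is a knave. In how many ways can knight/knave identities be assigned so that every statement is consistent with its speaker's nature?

Consistent assignments:
  A=knight, B=knave, C=knave, D=knight

1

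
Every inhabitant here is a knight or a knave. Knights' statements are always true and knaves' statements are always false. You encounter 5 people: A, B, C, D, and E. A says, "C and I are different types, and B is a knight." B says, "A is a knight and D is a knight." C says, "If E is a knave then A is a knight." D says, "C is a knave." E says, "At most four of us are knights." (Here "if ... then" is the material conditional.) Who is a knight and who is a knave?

Knights: C and E. Knaves: A, B, and D.

A is a knave, so "C and I are different types, and B is a knight" must be False — and it is.
Since B is a knave, "A is a knight and D is a knight" needs to be False, which holds.
As a knight, C's statement "if E is a knave then A is a knight" should be true; it is.
D (knave): "C is a knave" — False. ✓
E is a knight, so "at most four of us are knights" must be true — and it is.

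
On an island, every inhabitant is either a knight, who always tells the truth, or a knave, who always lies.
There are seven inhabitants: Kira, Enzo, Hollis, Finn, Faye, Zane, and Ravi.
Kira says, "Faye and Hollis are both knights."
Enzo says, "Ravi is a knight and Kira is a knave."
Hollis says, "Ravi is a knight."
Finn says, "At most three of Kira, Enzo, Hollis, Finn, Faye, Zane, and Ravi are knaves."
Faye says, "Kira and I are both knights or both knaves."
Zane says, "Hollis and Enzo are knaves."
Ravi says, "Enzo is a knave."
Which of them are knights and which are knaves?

Kira is a knight, Enzo is a knave, Hollis is a knight, Finn is a knight, Faye is a knight, Zane is a knave, and Ravi is a knight.

Kira (knight): "Faye and Hollis are both knights" — True. ✓
Since Enzo is a knave, "Ravi is a knight and Kira is a knave" needs to be false, which holds.
Hollis is a knight; "Ravi is a knight" is True, as required.
As a knight, Finn's statement "at most three of Kira, Enzo, Hollis, Finn, Faye, Zane, and Ravi are knaves" should be True; it is.
Faye is a knight; "Kira and I are both knights or both knaves" is True, as required.
Since Zane is a knave, "Hollis and Enzo are knaves" needs to be false, which holds.
Ravi is a knight; "Enzo is a knave" is True, as required.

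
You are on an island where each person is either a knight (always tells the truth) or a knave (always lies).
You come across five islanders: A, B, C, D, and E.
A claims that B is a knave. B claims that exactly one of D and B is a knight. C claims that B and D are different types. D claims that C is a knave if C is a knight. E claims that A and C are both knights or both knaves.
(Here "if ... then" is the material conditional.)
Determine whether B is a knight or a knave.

B is a knight.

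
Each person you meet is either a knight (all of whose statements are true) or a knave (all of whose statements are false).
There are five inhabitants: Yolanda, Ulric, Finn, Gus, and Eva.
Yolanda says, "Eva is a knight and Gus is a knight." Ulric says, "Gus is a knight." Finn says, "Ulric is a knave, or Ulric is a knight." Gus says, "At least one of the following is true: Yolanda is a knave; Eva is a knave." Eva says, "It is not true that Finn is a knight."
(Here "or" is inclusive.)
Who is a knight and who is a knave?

Yolanda is a knave, so "Eva is a knight and Gus is a knight" must be False — and it is.
Ulric is a knight, and the claim "Gus is a knight" is indeed true.
Finn is a knight; "Ulric is a knave, or Ulric is a knight" is true, as required.
Since Gus is a knight, "at least one of the following is true: Yolanda is a knave; Eva is a knave" needs to be true, which holds.
Since Eva is a knave, "it is not true that Finn is a knight" needs to be False, which holds.

Knights: Ulric, Finn, and Gus. Knaves: Yolanda and Eva.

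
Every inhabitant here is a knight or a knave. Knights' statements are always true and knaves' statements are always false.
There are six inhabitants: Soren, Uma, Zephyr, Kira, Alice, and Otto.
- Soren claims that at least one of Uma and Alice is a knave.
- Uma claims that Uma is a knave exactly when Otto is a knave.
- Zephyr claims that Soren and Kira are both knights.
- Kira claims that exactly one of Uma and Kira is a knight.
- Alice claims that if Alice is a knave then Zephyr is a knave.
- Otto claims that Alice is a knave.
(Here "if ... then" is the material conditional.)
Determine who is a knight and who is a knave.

Soren is a knight, so "at least one of Uma and Alice is a knave" must be true — and it is.
Uma (knave): "Uma is a knave exactly when Otto is a knave" — false. ✓
As a knight, Zephyr's statement "Soren and Kira are both knights" should be true; it is.
Kira is a knight, and the claim "exactly one of Uma and Kira is a knight" is indeed true.
As a knave, Alice's statement "if Alice is a knave then Zephyr is a knave" should be false; it is.
Otto is a knight; "Alice is a knave" is true, as required.

Soren is a knight, Uma is a knave, Zephyr is a knight, Kira is a knight, Alice is a knave, and Otto is a knight.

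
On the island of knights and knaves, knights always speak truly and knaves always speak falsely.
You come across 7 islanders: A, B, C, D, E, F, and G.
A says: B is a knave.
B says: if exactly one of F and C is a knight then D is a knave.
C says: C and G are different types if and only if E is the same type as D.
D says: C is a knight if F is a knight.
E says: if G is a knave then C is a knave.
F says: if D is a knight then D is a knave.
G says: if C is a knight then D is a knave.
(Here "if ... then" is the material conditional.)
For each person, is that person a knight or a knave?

A (knave): "B is a knave" — false. ✓
B is a knight, and the claim "if exactly one of F and C is a knight then D is a knave" is indeed True.
C is a knave, and the claim "C and G are different types if and only if E is the same type as D" is indeed false.
D (knave): "C is a knight if F is a knight" — false. ✓
E (knight): "if G is a knave then C is a knave" — True. ✓
As a knight, F's statement "if D is a knight then D is a knave" should be True; it is.
G is a knight; "if C is a knight then D is a knave" is True, as required.

A is a knave, B is a knight, C is a knave, D is a knave, E is a knight, F is a knight, and G is a knight.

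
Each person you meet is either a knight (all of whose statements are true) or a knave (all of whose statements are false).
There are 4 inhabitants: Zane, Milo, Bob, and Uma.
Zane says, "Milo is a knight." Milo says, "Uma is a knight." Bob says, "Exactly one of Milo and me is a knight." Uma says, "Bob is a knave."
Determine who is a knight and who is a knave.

Zane is a knave, Milo is a knave, Bob is a knight, and Uma is a knave.

Suppose Zane is a knight. Then Zane's statement "Milo is a knight" would have to be true. Checking the 8 ways to assign the others, none is consistent with every speaker.
(For instance, with Milo=knave, Bob=knight, Uma=knave, Zane's claim "Milo is a knight" comes out false where it would need to be true.)
So Zane must be a knave, making "Milo is a knight" false. Taking Zane=knave, Milo=knave, Bob=knight, Uma=knave, each remaining statement checks out:
  Milo (knave): "Uma is a knight" — false. ✓
  Bob (knight): "exactly one of Milo and me is a knight" — true. ✓
  Uma (knave): "Bob is a knave" — false. ✓
This is the unique consistent assignment.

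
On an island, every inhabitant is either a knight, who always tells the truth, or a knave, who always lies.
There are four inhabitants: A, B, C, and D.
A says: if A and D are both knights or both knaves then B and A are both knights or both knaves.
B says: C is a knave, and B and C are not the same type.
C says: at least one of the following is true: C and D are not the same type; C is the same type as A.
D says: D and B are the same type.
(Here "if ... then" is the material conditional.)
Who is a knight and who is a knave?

Knights: A and B. Knaves: C and D.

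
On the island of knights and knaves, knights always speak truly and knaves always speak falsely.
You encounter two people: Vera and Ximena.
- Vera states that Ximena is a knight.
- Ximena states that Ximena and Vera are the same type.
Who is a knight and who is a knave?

Vera is a knight; "Ximena is a knight" is True, as required.
As a knight, Ximena's statement "Ximena and Vera are the same type" should be True; it is.

Vera is a knight and Ximena is a knight.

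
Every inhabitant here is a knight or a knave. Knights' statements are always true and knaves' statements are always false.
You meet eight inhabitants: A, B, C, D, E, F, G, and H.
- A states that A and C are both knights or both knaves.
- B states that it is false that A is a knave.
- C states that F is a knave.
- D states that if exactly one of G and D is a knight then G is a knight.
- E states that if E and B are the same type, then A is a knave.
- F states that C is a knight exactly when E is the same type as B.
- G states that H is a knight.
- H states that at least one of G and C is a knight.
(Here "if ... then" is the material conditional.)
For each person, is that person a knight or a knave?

A is a knave, B is a knave, C is a knight, D is a knight, E is a knight, F is a knave, G is a knight, and H is a knight.

A is a knave, and the claim "A and C are both knights or both knaves" is indeed False.
B is a knave, so "it is false that A is a knave" must be False — and it is.
C is a knight, so "F is a knave" must be true — and it is.
Since D is a knight, "if exactly one of G and D is a knight then G is a knight" needs to be true, which holds.
As a knight, E's statement "if E and B are the same type, then A is a knave" should be true; it is.
F is a knave, and the claim "C is a knight exactly when E is the same type as B" is indeed False.
G is a knight; "H is a knight" is true, as required.
H is a knight, so "at least one of G and C is a knight" must be true — and it is.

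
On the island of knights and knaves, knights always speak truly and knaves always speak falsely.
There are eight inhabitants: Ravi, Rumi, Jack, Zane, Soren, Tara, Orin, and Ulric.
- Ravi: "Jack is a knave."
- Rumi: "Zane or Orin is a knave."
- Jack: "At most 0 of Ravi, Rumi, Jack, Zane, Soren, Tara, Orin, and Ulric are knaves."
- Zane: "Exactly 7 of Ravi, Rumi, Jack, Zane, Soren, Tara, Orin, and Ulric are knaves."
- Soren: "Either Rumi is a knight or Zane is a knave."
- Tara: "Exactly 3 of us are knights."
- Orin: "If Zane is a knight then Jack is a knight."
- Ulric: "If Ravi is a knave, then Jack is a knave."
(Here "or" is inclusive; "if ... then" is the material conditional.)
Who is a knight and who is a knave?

Knights: Ravi, Rumi, Soren, Orin, and Ulric. Knaves: Jack, Zane, and Tara.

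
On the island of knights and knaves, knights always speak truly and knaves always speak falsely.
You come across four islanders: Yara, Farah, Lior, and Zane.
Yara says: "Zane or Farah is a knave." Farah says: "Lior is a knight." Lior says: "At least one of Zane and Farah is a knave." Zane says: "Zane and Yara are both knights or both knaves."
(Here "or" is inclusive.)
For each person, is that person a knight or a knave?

Knights: Yara, Farah, and Lior. Knaves: Zane.

Suppose Yara is a knave. Then Yara's statement "Zane or Farah is a knave" would have to be false. Checking the 8 ways to assign the others, none is consistent with every speaker.
(For instance, with Farah=knight, Lior=knight, Zane=knave, Yara's claim "Zane or Farah is a knave" comes out true where it would need to be false.)
So Yara must be a knight, making "Zane or Farah is a knave" true. Taking Yara=knight, Farah=knight, Lior=knight, Zane=knave, each remaining statement checks out:
  Farah (knight): "Lior is a knight" — true. ✓
  Lior (knight): "at least one of Zane and Farah is a knave" — true. ✓
  Zane (knave): "Zane and Yara are both knights or both knaves" — false. ✓
This is the unique consistent assignment.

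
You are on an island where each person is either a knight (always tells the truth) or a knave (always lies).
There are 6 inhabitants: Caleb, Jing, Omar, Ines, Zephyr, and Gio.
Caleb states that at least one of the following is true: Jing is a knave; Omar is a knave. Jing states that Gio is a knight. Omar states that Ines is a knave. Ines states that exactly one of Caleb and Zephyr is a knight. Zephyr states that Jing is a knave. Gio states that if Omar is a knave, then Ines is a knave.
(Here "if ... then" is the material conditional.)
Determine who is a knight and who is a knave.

Caleb is a knave, Jing is a knight, Omar is a knight, Ines is a knave, Zephyr is a knave, and Gio is a knight.

Caleb (knave): "at least one of the following is true: Jing is a knave; Omar is a knave" — false. ✓
Jing is a knight; "Gio is a knight" is true, as required.
Omar is a knight; "Ines is a knave" is true, as required.
As a knave, Ines's statement "exactly one of Caleb and Zephyr is a knight" should be false; it is.
As a knave, Zephyr's statement "Jing is a knave" should be false; it is.
Since Gio is a knight, "if Omar is a knave, then Ines is a knave" needs to be true, which holds.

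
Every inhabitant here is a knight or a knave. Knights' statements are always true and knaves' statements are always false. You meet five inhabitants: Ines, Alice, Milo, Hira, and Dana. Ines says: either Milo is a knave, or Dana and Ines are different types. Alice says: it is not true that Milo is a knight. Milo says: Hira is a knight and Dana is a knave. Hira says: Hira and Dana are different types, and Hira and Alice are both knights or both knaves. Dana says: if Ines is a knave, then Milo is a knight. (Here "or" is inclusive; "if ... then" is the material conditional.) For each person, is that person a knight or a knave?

Ines is a knight, so "either Milo is a knave, or Dana and Ines are different types" must be True — and it is.
Alice (knight): "it is not true that Milo is a knight" — True. ✓
Milo is a knave; "Hira is a knight and Dana is a knave" is False, as required.
Hira is a knave; "Hira and Dana are different types, and Hira and Alice are both knights or both knaves" is False, as required.
Dana is a knight, so "if Ines is a knave, then Milo is a knight" must be True — and it is.

Ines is a knight, Alice is a knight, Milo is a knave, Hira is a knave, and Dana is a knight.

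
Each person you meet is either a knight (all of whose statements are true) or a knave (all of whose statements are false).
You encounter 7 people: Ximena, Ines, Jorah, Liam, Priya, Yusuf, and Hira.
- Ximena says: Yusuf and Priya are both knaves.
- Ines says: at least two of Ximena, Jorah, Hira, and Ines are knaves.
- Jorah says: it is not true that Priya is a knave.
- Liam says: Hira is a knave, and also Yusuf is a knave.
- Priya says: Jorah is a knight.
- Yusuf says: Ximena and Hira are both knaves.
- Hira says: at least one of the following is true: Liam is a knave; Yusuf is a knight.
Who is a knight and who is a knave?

Knights: Ximena, Ines, and Liam. Knaves: Jorah, Priya, Yusuf, and Hira.

As a knight, Ximena's statement "Yusuf and Priya are both knaves" should be true; it is.
Ines is a knight; "at least two of Ximena, Jorah, Hira, and Ines are knaves" is true, as required.
Jorah is a knave, so "it is not true that Priya is a knave" must be False — and it is.
Since Liam is a knight, "Hira is a knave, and also Yusuf is a knave" needs to be true, which holds.
Since Priya is a knave, "Jorah is a knight" needs to be False, which holds.
Yusuf (knave): "Ximena and Hira are both knaves" — False. ✓
Hira is a knave; "at least one of the following is true: Liam is a knave; Yusuf is a knight" is False, as required.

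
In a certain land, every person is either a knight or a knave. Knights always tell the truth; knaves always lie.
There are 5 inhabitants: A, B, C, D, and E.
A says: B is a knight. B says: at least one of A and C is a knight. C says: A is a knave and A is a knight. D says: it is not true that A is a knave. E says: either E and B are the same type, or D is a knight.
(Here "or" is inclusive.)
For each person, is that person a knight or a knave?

A is a knight, B is a knight, C is a knave, D is a knight, and E is a knight.

Suppose A is a knave. Then A's statement "B is a knight" would have to be false. Checking the 16 ways to assign the others, none is consistent with every speaker.
(For instance, with B=knight, C=knave, D=knight, E=knight, A's claim "B is a knight" comes out true where it would need to be false.)
So A must be a knight, making "B is a knight" true. Taking A=knight, B=knight, C=knave, D=knight, E=knight, each remaining statement checks out:
  B (knight): "at least one of A and C is a knight" — true. ✓
  C (knave): "A is a knave and A is a knight" — false. ✓
  D (knight): "it is not true that A is a knave" — true. ✓
  E (knight): "either E and B are the same type, or D is a knight" — true. ✓
This is the unique consistent assignment.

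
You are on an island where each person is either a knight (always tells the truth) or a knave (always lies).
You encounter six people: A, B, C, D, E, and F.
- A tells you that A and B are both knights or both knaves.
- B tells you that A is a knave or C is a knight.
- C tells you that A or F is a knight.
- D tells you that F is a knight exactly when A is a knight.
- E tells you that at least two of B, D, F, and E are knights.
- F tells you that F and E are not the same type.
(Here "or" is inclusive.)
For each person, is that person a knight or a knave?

A is a knight, B is a knight, C is a knight, D is a knave, E is a knave, and F is a knave.

As a knight, A's statement "A and B are both knights or both knaves" should be True; it is.
Since B is a knight, "A is a knave or C is a knight" needs to be True, which holds.
C (knight): "A or F is a knight" — True. ✓
D is a knave, and the claim "F is a knight exactly when A is a knight" is indeed false.
E is a knave; "at least two of B, D, F, and E are knights" is false, as required.
Since F is a knave, "F and E are not the same type" needs to be false, which holds.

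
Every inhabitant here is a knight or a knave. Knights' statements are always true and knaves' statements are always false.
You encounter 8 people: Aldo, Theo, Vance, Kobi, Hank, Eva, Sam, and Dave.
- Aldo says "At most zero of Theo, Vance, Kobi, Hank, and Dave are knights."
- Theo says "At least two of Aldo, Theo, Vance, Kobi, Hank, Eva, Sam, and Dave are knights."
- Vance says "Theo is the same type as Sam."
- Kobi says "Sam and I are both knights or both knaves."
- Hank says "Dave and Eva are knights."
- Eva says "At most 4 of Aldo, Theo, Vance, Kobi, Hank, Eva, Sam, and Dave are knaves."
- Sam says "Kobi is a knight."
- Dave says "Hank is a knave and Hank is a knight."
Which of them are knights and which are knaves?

Aldo is a knave, Theo is a knight, Vance is a knight, Kobi is a knight, Hank is a knave, Eva is a knight, Sam is a knight, and Dave is a knave.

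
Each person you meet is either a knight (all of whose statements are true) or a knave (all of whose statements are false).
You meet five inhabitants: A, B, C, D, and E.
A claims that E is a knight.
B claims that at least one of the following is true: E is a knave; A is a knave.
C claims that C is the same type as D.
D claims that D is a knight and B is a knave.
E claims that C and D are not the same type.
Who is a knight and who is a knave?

A is a knight, B is a knave, C is a knave, D is a knight, and E is a knight.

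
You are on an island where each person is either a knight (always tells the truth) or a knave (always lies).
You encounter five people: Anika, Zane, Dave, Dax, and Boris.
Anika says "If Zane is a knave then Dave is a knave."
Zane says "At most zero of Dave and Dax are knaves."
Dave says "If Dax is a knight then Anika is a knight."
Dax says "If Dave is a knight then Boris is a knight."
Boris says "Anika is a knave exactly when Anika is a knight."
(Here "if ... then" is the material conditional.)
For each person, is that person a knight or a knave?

Anika is a knave, Zane is a knave, Dave is a knight, Dax is a knave, and Boris is a knave.

Since Anika is a knave, "if Zane is a knave then Dave is a knave" needs to be false, which holds.
Zane is a knave; "at most zero of Dave and Dax are knaves" is false, as required.
As a knight, Dave's statement "if Dax is a knight then Anika is a knight" should be true; it is.
Since Dax is a knave, "if Dave is a knight then Boris is a knight" needs to be false, which holds.
Boris is a knave; "Anika is a knave exactly when Anika is a knight" is false, as required.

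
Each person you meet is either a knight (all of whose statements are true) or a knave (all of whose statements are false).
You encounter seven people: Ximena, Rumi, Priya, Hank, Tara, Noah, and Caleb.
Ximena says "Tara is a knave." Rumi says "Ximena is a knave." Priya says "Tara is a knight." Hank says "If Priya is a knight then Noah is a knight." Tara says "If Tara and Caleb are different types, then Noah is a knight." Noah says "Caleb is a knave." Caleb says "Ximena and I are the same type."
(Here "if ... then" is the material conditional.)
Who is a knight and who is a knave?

Ximena is a knight, Rumi is a knave, Priya is a knave, Hank is a knight, Tara is a knave, Noah is a knave, and Caleb is a knight.

Ximena is a knight, so "Tara is a knave" must be true — and it is.
Rumi is a knave, and the claim "Ximena is a knave" is indeed False.
Priya (knave): "Tara is a knight" — False. ✓
Hank (knight): "if Priya is a knight then Noah is a knight" — true. ✓
Since Tara is a knave, "if Tara and Caleb are different types, then Noah is a knight" needs to be False, which holds.
Noah is a knave, so "Caleb is a knave" must be False — and it is.
Caleb is a knight, and the claim "Ximena and I are the same type" is indeed true.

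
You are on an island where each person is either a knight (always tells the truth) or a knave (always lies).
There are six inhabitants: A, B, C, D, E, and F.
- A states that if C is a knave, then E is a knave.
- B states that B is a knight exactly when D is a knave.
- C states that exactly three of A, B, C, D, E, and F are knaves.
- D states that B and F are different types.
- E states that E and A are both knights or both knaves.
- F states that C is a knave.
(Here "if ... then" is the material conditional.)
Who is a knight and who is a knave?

A is a knight, B is a knave, C is a knight, D is a knave, E is a knight, and F is a knave.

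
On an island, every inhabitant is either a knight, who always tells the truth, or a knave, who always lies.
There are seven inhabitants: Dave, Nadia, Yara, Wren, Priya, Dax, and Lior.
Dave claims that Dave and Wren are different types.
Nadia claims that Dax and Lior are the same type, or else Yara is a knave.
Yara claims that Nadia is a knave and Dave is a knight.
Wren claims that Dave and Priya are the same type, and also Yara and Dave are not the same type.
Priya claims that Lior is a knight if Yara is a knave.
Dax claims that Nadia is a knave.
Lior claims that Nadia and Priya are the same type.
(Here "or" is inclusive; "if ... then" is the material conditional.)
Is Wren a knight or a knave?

Wren is a knave.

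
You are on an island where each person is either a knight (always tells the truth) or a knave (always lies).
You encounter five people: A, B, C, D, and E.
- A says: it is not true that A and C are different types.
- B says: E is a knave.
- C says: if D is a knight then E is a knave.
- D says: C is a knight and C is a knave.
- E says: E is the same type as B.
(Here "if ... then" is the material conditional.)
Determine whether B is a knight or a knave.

B is a knight.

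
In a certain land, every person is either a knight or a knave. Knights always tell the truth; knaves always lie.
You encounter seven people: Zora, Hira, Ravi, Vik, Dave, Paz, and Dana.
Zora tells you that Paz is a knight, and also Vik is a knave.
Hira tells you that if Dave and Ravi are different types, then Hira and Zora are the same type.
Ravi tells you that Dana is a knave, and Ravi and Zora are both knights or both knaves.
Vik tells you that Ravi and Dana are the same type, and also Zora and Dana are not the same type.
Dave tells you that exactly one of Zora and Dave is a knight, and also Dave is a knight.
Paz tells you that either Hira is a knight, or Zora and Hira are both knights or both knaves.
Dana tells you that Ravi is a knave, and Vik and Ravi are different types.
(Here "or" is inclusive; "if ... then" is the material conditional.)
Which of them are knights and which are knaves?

Knights: Zora, Hira, Ravi, and Paz. Knaves: Vik, Dave, and Dana.

Zora is a knight; "Paz is a knight, and also Vik is a knave" is true, as required.
As a knight, Hira's statement "if Dave and Ravi are different types, then Hira and Zora are the same type" should be true; it is.
Since Ravi is a knight, "Dana is a knave, and Ravi and Zora are both knights or both knaves" needs to be true, which holds.
As a knave, Vik's statement "Ravi and Dana are the same type, and also Zora and Dana are not the same type" should be false; it is.
Dave is a knave, so "exactly one of Zora and Dave is a knight, and also Dave is a knight" must be false — and it is.
Paz is a knight, so "either Hira is a knight, or Zora and Hira are both knights or both knaves" must be true — and it is.
Since Dana is a knave, "Ravi is a knave, and Vik and Ravi are different types" needs to be false, which holds.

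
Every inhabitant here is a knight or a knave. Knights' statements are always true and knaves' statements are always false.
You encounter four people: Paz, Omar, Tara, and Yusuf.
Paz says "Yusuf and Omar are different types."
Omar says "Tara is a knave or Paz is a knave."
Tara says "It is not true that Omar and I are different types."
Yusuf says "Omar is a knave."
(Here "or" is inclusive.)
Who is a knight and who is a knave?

Paz is a knight, Omar is a knight, Tara is a knave, and Yusuf is a knave.

Paz is a knight, and the claim "Yusuf and Omar are different types" is indeed true.
Omar is a knight; "Tara is a knave or Paz is a knave" is true, as required.
Since Tara is a knave, "it is not true that Omar and I are different types" needs to be False, which holds.
As a knave, Yusuf's statement "Omar is a knave" should be False; it is.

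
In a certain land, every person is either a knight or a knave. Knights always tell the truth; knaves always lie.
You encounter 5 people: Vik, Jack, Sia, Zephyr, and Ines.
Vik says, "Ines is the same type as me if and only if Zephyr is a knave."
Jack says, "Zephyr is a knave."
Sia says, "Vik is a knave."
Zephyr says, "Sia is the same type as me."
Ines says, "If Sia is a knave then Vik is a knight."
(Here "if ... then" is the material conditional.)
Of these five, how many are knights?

3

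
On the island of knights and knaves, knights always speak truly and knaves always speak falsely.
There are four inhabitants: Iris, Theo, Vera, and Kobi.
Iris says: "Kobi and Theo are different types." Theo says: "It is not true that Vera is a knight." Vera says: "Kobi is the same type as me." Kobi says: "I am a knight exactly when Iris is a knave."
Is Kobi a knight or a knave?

Kobi is a knight.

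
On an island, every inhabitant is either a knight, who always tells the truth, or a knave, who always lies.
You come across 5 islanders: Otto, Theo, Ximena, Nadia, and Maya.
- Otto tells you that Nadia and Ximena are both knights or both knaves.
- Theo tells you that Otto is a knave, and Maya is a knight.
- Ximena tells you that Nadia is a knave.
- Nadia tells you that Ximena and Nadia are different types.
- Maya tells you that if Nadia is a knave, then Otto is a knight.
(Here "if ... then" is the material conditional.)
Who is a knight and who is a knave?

Knights: Theo, Nadia, and Maya. Knaves: Otto and Ximena.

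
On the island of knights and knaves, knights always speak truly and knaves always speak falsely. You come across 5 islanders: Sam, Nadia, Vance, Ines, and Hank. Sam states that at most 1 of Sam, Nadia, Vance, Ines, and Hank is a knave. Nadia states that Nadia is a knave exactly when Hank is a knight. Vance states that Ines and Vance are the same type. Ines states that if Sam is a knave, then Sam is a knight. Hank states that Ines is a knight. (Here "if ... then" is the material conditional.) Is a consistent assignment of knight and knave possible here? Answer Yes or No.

Checking all 32 assignments, each has at least one speaker whose statement's truth value contradicts their type.

No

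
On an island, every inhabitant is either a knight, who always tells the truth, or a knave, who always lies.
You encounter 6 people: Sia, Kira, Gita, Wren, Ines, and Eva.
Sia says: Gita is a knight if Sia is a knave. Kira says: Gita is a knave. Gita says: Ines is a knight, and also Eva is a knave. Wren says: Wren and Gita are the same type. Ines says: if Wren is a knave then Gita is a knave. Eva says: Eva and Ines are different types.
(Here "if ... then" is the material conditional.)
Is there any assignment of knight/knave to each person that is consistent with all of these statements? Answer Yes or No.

No

Checking all 64 assignments, each has at least one speaker whose statement's truth value contradicts their type.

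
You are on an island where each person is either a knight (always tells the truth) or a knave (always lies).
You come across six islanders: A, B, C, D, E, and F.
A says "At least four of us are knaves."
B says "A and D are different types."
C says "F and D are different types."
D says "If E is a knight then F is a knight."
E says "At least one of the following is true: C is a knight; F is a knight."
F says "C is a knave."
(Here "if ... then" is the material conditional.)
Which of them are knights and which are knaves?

A is a knave, so "at least four of us are knaves" must be false — and it is.
B (knight): "A and D are different types" — True. ✓
As a knave, C's statement "F and D are different types" should be false; it is.
D is a knight, so "if E is a knight then F is a knight" must be True — and it is.
E is a knight, and the claim "at least one of the following is true: C is a knight; F is a knight" is indeed True.
F is a knight; "C is a knave" is True, as required.

A is a knave, B is a knight, C is a knave, D is a knight, E is a knight, and F is a knight.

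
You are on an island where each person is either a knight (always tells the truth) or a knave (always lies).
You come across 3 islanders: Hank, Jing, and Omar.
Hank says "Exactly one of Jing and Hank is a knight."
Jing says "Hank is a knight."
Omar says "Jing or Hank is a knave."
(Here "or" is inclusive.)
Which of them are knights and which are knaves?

Knights: Omar. Knaves: Hank and Jing.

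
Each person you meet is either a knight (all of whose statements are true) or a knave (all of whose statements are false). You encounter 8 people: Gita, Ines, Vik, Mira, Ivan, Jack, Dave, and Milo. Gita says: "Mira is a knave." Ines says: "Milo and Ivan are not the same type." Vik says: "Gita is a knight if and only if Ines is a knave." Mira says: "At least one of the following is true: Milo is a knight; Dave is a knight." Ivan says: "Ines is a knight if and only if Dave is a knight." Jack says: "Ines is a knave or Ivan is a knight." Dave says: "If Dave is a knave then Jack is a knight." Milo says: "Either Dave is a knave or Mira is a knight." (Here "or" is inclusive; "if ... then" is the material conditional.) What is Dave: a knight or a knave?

Dave is a knave.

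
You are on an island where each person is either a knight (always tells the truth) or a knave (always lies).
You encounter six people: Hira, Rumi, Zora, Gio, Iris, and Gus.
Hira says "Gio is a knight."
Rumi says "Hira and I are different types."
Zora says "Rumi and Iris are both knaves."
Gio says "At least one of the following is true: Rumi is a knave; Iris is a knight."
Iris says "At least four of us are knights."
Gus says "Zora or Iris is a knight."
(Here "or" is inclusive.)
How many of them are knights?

The unique consistent assignment is Hira=knave, Rumi=knight, Zora=knave, Gio=knave, Iris=knave, Gus=knave.
That has 1 knight.

1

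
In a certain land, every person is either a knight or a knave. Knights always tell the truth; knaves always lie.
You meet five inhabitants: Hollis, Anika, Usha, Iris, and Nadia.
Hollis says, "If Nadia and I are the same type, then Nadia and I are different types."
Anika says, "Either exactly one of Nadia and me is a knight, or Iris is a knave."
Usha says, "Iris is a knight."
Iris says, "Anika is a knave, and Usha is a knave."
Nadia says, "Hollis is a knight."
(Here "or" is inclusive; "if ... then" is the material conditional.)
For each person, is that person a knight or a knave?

Knights: Anika. Knaves: Hollis, Usha, Iris, and Nadia.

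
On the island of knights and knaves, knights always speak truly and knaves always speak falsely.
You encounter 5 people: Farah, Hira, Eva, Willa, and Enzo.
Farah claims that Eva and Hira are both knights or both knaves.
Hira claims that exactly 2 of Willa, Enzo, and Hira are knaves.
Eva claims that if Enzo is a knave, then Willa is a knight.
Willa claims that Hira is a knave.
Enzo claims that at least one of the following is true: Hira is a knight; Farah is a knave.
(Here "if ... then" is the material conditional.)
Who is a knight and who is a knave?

Farah is a knave, Hira is a knave, Eva is a knight, Willa is a knight, and Enzo is a knight.

Since Farah is a knave, "Eva and Hira are both knights or both knaves" needs to be False, which holds.
Hira is a knave, so "exactly 2 of Willa, Enzo, and Hira are knaves" must be False — and it is.
Eva is a knight, and the claim "if Enzo is a knave, then Willa is a knight" is indeed true.
Willa is a knight; "Hira is a knave" is true, as required.
As a knight, Enzo's statement "at least one of the following is true: Hira is a knight; Farah is a knave" should be true; it is.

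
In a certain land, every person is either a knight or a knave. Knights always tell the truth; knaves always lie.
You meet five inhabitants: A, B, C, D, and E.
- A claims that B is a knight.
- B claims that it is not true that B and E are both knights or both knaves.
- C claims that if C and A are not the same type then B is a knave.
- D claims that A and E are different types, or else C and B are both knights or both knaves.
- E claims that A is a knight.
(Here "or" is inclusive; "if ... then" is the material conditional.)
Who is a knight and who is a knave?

A is a knave, B is a knave, C is a knight, D is a knave, and E is a knave.

As a knave, A's statement "B is a knight" should be false; it is.
B is a knave, so "it is not true that B and E are both knights or both knaves" must be false — and it is.
Since C is a knight, "if C and A are not the same type then B is a knave" needs to be True, which holds.
D is a knave, so "A and E are different types, or else C and B are both knights or both knaves" must be false — and it is.
E (knave): "A is a knight" — false. ✓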